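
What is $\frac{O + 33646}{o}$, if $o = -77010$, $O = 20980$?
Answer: $- \frac{27313}{38505} \approx -0.70934$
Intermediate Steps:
$\frac{O + 33646}{o} = \frac{20980 + 33646}{-77010} = 54626 \left(- \frac{1}{77010}\right) = - \frac{27313}{38505}$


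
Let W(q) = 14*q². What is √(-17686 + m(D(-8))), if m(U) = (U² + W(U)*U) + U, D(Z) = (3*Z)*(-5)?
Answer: √24188834 ≈ 4918.2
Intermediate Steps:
D(Z) = -15*Z
m(U) = U + U² + 14*U³ (m(U) = (U² + (14*U²)*U) + U = (U² + 14*U³) + U = U + U² + 14*U³)
√(-17686 + m(D(-8))) = √(-17686 + (-15*(-8))*(1 - 15*(-8) + 14*(-15*(-8))²)) = √(-17686 + 120*(1 + 120 + 14*120²)) = √(-17686 + 120*(1 + 120 + 14*14400)) = √(-17686 + 120*(1 + 120 + 201600)) = √(-17686 + 120*201721) = √(-17686 + 24206520) = √24188834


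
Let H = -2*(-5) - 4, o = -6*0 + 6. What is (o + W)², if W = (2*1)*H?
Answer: 324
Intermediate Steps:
o = 6 (o = 0 + 6 = 6)
H = 6 (H = 10 - 4 = 6)
W = 12 (W = (2*1)*6 = 2*6 = 12)
(o + W)² = (6 + 12)² = 18² = 324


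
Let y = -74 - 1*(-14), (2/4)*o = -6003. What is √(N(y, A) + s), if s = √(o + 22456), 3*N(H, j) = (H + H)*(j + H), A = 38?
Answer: √(880 + 5*√418) ≈ 31.340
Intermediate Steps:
o = -12006 (o = 2*(-6003) = -12006)
y = -60 (y = -74 + 14 = -60)
N(H, j) = 2*H*(H + j)/3 (N(H, j) = ((H + H)*(j + H))/3 = ((2*H)*(H + j))/3 = (2*H*(H + j))/3 = 2*H*(H + j)/3)
s = 5*√418 (s = √(-12006 + 22456) = √10450 = 5*√418 ≈ 102.23)
√(N(y, A) + s) = √((⅔)*(-60)*(-60 + 38) + 5*√418) = √((⅔)*(-60)*(-22) + 5*√418) = √(880 + 5*√418)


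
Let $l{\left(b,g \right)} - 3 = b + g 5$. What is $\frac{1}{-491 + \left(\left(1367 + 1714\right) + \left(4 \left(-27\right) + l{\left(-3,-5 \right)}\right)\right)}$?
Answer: $\frac{1}{2457} \approx 0.000407$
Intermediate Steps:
$l{\left(b,g \right)} = 3 + b + 5 g$ ($l{\left(b,g \right)} = 3 + \left(b + g 5\right) = 3 + \left(b + 5 g\right) = 3 + b + 5 g$)
$\frac{1}{-491 + \left(\left(1367 + 1714\right) + \left(4 \left(-27\right) + l{\left(-3,-5 \right)}\right)\right)} = \frac{1}{-491 + \left(\left(1367 + 1714\right) + \left(4 \left(-27\right) + \left(3 - 3 + 5 \left(-5\right)\right)\right)\right)} = \frac{1}{-491 + \left(3081 - 133\right)} = \frac{1}{-491 + 2948} = \frac{1}{2457}$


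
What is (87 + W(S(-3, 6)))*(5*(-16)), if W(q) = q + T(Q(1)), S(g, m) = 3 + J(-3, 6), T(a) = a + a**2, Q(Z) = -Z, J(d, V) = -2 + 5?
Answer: -7440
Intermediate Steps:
J(d, V) = 3
S(g, m) = 6 (S(g, m) = 3 + 3 = 6)
W(q) = q (W(q) = q + (-1*1)*(1 - 1*1) = q - (1 - 1) = q - 1*0 = q + 0 = q)
(87 + W(S(-3, 6)))*(5*(-16)) = (87 + 6)*(5*(-16)) = 93*(-80) = -7440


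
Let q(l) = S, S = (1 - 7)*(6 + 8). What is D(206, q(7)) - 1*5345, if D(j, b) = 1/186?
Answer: -994169/186 ≈ -5345.0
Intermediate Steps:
S = -84 (S = -6*14 = -84)
q(l) = -84
D(j, b) = 1/186
D(206, q(7)) - 1*5345 = 1/186 - 1*5345 = 1/186 - 5345 = -994169/186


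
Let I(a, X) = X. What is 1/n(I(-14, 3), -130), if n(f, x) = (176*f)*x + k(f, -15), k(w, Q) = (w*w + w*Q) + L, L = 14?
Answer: -1/68662 ≈ -1.4564e-5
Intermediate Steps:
k(w, Q) = 14 + w² + Q*w (k(w, Q) = (w*w + w*Q) + 14 = (w² + Q*w) + 14 = 14 + w² + Q*w)
n(f, x) = 14 + f² - 15*f + 176*f*x (n(f, x) = (176*f)*x + (14 + f² - 15*f) = 176*f*x + (14 + f² - 15*f) = 14 + f² - 15*f + 176*f*x)
1/n(I(-14, 3), -130) = 1/(14 + 3² - 15*3 + 176*3*(-130)) = 1/(14 + 9 - 45 - 68640) = 1/(-68662) = -1/68662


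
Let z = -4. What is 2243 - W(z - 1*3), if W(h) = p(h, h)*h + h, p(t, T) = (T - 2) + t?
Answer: 2138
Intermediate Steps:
p(t, T) = -2 + T + t (p(t, T) = (-2 + T) + t = -2 + T + t)
W(h) = h + h*(-2 + 2*h) (W(h) = (-2 + h + h)*h + h = (-2 + 2*h)*h + h = h*(-2 + 2*h) + h = h + h*(-2 + 2*h))
2243 - W(z - 1*3) = 2243 - (-4 - 1*3)*(-1 + 2*(-4 - 1*3)) = 2243 - (-4 - 3)*(-1 + 2*(-4 - 3)) = 2243 - (-7)*(-1 + 2*(-7)) = 2243 - (-7)*(-1 - 14) = 2243 - (-7)*(-15) = 2243 - 1*105 = 2243 - 105 = 2138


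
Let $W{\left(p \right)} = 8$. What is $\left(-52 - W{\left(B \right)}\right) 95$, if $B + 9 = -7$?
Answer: $-5700$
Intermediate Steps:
$B = -16$ ($B = -9 - 7 = -16$)
$\left(-52 - W{\left(B \right)}\right) 95 = \left(-52 - 8\right) 95 = \left(-60\right) 95 = -5700$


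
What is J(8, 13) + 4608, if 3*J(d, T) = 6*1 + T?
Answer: 13843/3 ≈ 4614.3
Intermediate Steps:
J(d, T) = 2 + T/3 (J(d, T) = (6*1 + T)/3 = (6 + T)/3 = 2 + T/3)
J(8, 13) + 4608 = (2 + (⅓)*13) + 4608 = (2 + 13/3) + 4608 = 19/3 + 4608 = 13843/3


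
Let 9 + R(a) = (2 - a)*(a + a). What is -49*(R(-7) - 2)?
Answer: 6713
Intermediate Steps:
R(a) = -9 + 2*a*(2 - a) (R(a) = -9 + (2 - a)*(a + a) = -9 + (2 - a)*(2*a) = -9 + 2*a*(2 - a))
-49*(R(-7) - 2) = -49*((-9 - 2*(-7)**2 + 4*(-7)) - 2) = -49*((-9 - 2*49 - 28) - 2) = -49*((-9 - 98 - 28) - 2) = -49*(-135 - 2) = -49*(-137) = 6713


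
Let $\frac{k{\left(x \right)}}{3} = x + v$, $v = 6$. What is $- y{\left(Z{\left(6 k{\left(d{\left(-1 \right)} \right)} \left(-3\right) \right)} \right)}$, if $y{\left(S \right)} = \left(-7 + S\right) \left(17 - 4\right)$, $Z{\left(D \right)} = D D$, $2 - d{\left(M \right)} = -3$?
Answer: $-4586777$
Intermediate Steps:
$d{\left(M \right)} = 5$ ($d{\left(M \right)} = 2 - -3 = 2 + 3 = 5$)
$k{\left(x \right)} = 18 + 3 x$ ($k{\left(x \right)} = 3 \left(x + 6\right) = 3 \left(6 + x\right) = 18 + 3 x$)
$Z{\left(D \right)} = D^{2}$
$y{\left(S \right)} = -91 + 13 S$ ($y{\left(S \right)} = \left(-7 + S\right) 13 = -91 + 13 S$)
$- y{\left(Z{\left(6 k{\left(d{\left(-1 \right)} \right)} \left(-3\right) \right)} \right)} = - (-91 + 13 \left(6 \left(18 + 3 \cdot 5\right) \left(-3\right)\right)^{2}) = - (-91 + 13 \left(6 \left(18 + 15\right) \left(-3\right)\right)^{2}) = - (-91 + 13 \left(6 \cdot 33 \left(-3\right)\right)^{2}) = - (-91 + 13 \left(198 \left(-3\right)\right)^{2}) = - (-91 + 13 \left(-594\right)^{2}) = - (-91 + 13 \cdot 352836) = - (-91 + 4586868) = \left(-1\right) 4586777 = -4586777$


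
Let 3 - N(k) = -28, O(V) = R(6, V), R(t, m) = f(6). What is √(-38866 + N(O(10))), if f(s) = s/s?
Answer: 3*I*√4315 ≈ 197.07*I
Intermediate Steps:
f(s) = 1
R(t, m) = 1
O(V) = 1
N(k) = 31 (N(k) = 3 - 1*(-28) = 3 + 28 = 31)
√(-38866 + N(O(10))) = √(-38866 + 31) = √(-38835) = 3*I*√4315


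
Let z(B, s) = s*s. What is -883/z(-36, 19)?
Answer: -883/361 ≈ -2.4460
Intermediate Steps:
z(B, s) = s²
-883/z(-36, 19) = -883/(19²) = -883/361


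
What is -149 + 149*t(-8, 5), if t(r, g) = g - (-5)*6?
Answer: 5066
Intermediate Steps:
t(r, g) = 30 + g (t(r, g) = g - 1*(-30) = g + 30 = 30 + g)
-149 + 149*t(-8, 5) = -149 + 149*(30 + 5) = -149 + 149*35 = -149 + 5215 = 5066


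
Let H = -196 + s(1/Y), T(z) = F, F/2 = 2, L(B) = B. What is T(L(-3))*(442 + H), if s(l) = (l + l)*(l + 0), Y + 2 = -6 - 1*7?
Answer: 221408/225 ≈ 984.04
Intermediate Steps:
F = 4 (F = 2*2 = 4)
Y = -15 (Y = -2 + (-6 - 1*7) = -2 + (-6 - 7) = -2 - 13 = -15)
T(z) = 4
s(l) = 2*l² (s(l) = (2*l)*l = 2*l²)
H = -44098/225 (H = -196 + 2*(1/(-15))² = -196 + 2*(-1/15)² = -196 + 2*(1/225) = -196 + 2/225 = -44098/225 ≈ -195.99)
T(L(-3))*(442 + H) = 4*(442 - 44098/225) = 4*(55352/225) = 221408/225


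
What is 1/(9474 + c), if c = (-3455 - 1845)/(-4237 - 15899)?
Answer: 5034/47693441 ≈ 0.00010555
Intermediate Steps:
c = 1325/5034 (c = -5300/(-20136) = -5300*(-1/20136) = 1325/5034 ≈ 0.26321)
1/(9474 + c) = 1/(9474 + 1325/5034) = 1/(47693441/5034) = 5034/47693441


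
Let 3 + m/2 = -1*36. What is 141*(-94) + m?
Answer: -13332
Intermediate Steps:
m = -78 (m = -6 + 2*(-1*36) = -6 + 2*(-36) = -6 - 72 = -78)
141*(-94) + m = 141*(-94) - 78 = -13254 - 78 = -13332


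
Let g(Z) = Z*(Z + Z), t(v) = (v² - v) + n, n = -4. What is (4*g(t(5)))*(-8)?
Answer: -16384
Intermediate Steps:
t(v) = -4 + v² - v (t(v) = (v² - v) - 4 = -4 + v² - v)
g(Z) = 2*Z² (g(Z) = Z*(2*Z) = 2*Z²)
(4*g(t(5)))*(-8) = (4*(2*(-4 + 5² - 1*5)²))*(-8) = (4*(2*(-4 + 25 - 5)²))*(-8) = (4*(2*16²))*(-8) = (4*(2*256))*(-8) = (4*512)*(-8) = 2048*(-8) = -16384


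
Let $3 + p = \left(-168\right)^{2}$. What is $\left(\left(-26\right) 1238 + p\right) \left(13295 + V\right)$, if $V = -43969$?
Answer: $121683758$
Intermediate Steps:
$p = 28221$ ($p = -3 + \left(-168\right)^{2} = -3 + 28224 = 28221$)
$\left(\left(-26\right) 1238 + p\right) \left(13295 + V\right) = \left(\left(-26\right) 1238 + 28221\right) \left(13295 - 43969\right) = \left(-32188 + 28221\right) \left(-30674\right) = \left(-3967\right) \left(-30674\right) = 121683758$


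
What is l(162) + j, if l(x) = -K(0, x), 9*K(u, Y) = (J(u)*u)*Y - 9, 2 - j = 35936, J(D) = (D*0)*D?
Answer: -35933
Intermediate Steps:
J(D) = 0 (J(D) = 0*D = 0)
j = -35934 (j = 2 - 1*35936 = 2 - 35936 = -35934)
K(u, Y) = -1 (K(u, Y) = ((0*u)*Y - 9)/9 = (0*Y - 9)/9 = (0 - 9)/9 = (1/9)*(-9) = -1)
l(x) = 1 (l(x) = -1*(-1) = 1)
l(162) + j = 1 - 35934 = -35933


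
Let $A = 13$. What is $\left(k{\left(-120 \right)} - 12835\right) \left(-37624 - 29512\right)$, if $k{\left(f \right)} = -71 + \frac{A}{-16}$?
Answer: $866511764$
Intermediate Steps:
$k{\left(f \right)} = - \frac{1149}{16}$ ($k{\left(f \right)} = -71 + \frac{13}{-16} = -71 + 13 \left(- \frac{1}{16}\right) = -71 - \frac{13}{16} = - \frac{1149}{16}$)
$\left(k{\left(-120 \right)} - 12835\right) \left(-37624 - 29512\right) = \left(- \frac{1149}{16} - 12835\right) \left(-37624 - 29512\right) = \left(- \frac{206509}{16}\right) \left(-67136\right) = 866511764$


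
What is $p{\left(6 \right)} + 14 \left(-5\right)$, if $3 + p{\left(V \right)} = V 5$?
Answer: $-43$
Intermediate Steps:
$p{\left(V \right)} = -3 + 5 V$ ($p{\left(V \right)} = -3 + V 5 = -3 + 5 V$)
$p{\left(6 \right)} + 14 \left(-5\right) = \left(-3 + 5 \cdot 6\right) + 14 \left(-5\right) = \left(-3 + 30\right) - 70 = 27 - 70 = -43$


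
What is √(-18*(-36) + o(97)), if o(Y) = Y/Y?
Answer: √649 ≈ 25.475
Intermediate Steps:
o(Y) = 1
√(-18*(-36) + o(97)) = √(-18*(-36) + 1) = √(648 + 1) = √649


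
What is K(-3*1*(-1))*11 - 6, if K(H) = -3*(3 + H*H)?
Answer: -402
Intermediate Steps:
K(H) = -9 - 3*H² (K(H) = -3*(3 + H²) = -9 - 3*H²)
K(-3*1*(-1))*11 - 6 = (-9 - 3*(-3*1*(-1))²)*11 - 6 = (-9 - 3*(-3*(-1))²)*11 - 6 = (-9 - 3*3²)*11 - 6 = (-9 - 3*9)*11 - 6 = (-9 - 27)*11 - 6 = -36*11 - 6 = -396 - 6 = -402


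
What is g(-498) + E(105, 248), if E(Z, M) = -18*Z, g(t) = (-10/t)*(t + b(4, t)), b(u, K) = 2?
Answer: -473090/249 ≈ -1900.0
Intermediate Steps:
g(t) = -10*(2 + t)/t (g(t) = (-10/t)*(t + 2) = (-10/t)*(2 + t) = -10*(2 + t)/t)
g(-498) + E(105, 248) = (-10 - 20/(-498)) - 18*105 = (-10 - 20*(-1/498)) - 1890 = (-10 + 10/249) - 1890 = -2480/249 - 1890 = -473090/249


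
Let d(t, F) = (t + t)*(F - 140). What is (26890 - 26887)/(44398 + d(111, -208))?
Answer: -3/32858 ≈ -9.1302e-5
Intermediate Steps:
d(t, F) = 2*t*(-140 + F) (d(t, F) = (2*t)*(-140 + F) = 2*t*(-140 + F))
(26890 - 26887)/(44398 + d(111, -208)) = (26890 - 26887)/(44398 + 2*111*(-140 - 208)) = 3/(44398 + 2*111*(-348)) = 3/(44398 - 77256) = 3/(-32858) = 3*(-1/32858) = -3/32858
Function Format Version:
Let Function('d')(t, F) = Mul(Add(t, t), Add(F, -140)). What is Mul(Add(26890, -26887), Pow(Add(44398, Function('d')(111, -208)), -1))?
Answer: Rational(-3, 32858) ≈ -9.1302e-5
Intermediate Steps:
Function('d')(t, F) = Mul(2, t, Add(-140, F)) (Function('d')(t, F) = Mul(Mul(2, t), Add(-140, F)) = Mul(2, t, Add(-140, F)))
Mul(Add(26890, -26887), Pow(Add(44398, Function('d')(111, -208)), -1)) = Mul(Add(26890, -26887), Pow(Add(44398, Mul(2, 111, Add(-140, -208))), -1)) = Mul(3, Pow(Add(44398, Mul(2, 111, -348)), -1)) = Mul(3, Pow(Add(44398, -77256), -1)) = Mul(3, Pow(-32858, -1)) = Mul(3, Rational(-1, 32858)) = Rational(-3, 32858)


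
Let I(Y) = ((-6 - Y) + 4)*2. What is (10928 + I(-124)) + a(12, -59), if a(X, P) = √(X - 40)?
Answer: 11172 + 2*I*√7 ≈ 11172.0 + 5.2915*I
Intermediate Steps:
I(Y) = -4 - 2*Y (I(Y) = (-2 - Y)*2 = -4 - 2*Y)
a(X, P) = √(-40 + X)
(10928 + I(-124)) + a(12, -59) = (10928 + (-4 - 2*(-124))) + √(-40 + 12) = (10928 + (-4 + 248)) + √(-28) = (10928 + 244) + 2*I*√7 = 11172 + 2*I*√7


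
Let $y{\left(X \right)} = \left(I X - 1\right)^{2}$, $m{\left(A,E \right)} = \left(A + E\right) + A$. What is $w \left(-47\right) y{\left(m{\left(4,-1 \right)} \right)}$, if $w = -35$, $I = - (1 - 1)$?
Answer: $1645$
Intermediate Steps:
$I = 0$ ($I = \left(-1\right) 0 = 0$)
$m{\left(A,E \right)} = E + 2 A$
$y{\left(X \right)} = 1$ ($y{\left(X \right)} = \left(0 X - 1\right)^{2} = \left(0 - 1\right)^{2} = \left(-1\right)^{2} = 1$)
$w \left(-47\right) y{\left(m{\left(4,-1 \right)} \right)} = \left(-35\right) \left(-47\right) 1 = 1645 \cdot 1 = 1645$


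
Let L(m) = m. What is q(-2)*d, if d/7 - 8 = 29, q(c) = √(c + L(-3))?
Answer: 259*I*√5 ≈ 579.14*I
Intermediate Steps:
q(c) = √(-3 + c) (q(c) = √(c - 3) = √(-3 + c))
d = 259 (d = 56 + 7*29 = 56 + 203 = 259)
q(-2)*d = √(-3 - 2)*259 = √(-5)*259 = (I*√5)*259 = 259*I*√5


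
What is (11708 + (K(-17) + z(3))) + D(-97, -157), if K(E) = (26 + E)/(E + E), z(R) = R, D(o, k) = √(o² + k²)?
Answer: 398165/34 + √34058 ≈ 11895.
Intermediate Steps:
D(o, k) = √(k² + o²)
K(E) = (26 + E)/(2*E) (K(E) = (26 + E)/((2*E)) = (26 + E)*(1/(2*E)) = (26 + E)/(2*E))
(11708 + (K(-17) + z(3))) + D(-97, -157) = (11708 + ((½)*(26 - 17)/(-17) + 3)) + √((-157)² + (-97)²) = (11708 + ((½)*(-1/17)*9 + 3)) + √(24649 + 9409) = (11708 + (-9/34 + 3)) + √34058 = (11708 + 93/34) + √34058 = 398165/34 + √34058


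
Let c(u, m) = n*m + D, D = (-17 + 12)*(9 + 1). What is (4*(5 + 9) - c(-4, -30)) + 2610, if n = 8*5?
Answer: 3916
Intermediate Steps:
D = -50 (D = -5*10 = -50)
n = 40
c(u, m) = -50 + 40*m (c(u, m) = 40*m - 50 = -50 + 40*m)
(4*(5 + 9) - c(-4, -30)) + 2610 = (4*(5 + 9) - (-50 + 40*(-30))) + 2610 = (4*14 - (-50 - 1200)) + 2610 = (56 - 1*(-1250)) + 2610 = (56 + 1250) + 2610 = 1306 + 2610 = 3916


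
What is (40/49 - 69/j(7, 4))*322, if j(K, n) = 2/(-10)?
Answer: 779470/7 ≈ 1.1135e+5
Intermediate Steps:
j(K, n) = -⅕ (j(K, n) = 2*(-⅒) = -⅕)
(40/49 - 69/j(7, 4))*322 = (40/49 - 69/(-⅕))*322 = (40*(1/49) - 69*(-5))*322 = (40/49 + 345)*322 = (16945/49)*322 = 779470/7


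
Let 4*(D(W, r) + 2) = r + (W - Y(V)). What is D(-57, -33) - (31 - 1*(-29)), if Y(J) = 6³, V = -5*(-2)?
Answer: -277/2 ≈ -138.50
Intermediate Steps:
V = 10
Y(J) = 216
D(W, r) = -56 + W/4 + r/4 (D(W, r) = -2 + (r + (W - 1*216))/4 = -2 + (r + (W - 216))/4 = -2 + (r + (-216 + W))/4 = -2 + (-216 + W + r)/4 = -2 + (-54 + W/4 + r/4) = -56 + W/4 + r/4)
D(-57, -33) - (31 - 1*(-29)) = (-56 + (¼)*(-57) + (¼)*(-33)) - (31 - 1*(-29)) = (-56 - 57/4 - 33/4) - (31 + 29) = -157/2 - 1*60 = -157/2 - 60 = -277/2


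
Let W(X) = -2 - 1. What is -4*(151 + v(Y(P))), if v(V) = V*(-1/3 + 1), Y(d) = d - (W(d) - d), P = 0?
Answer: -612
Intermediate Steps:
W(X) = -3
Y(d) = 3 + 2*d (Y(d) = d - (-3 - d) = d + (3 + d) = 3 + 2*d)
v(V) = 2*V/3 (v(V) = V*(-1*1/3 + 1) = V*(-1/3 + 1) = V*(2/3) = 2*V/3)
-4*(151 + v(Y(P))) = -4*(151 + 2*(3 + 2*0)/3) = -4*(151 + 2*(3 + 0)/3) = -4*(151 + (2/3)*3) = -4*(151 + 2) = -4*153 = -612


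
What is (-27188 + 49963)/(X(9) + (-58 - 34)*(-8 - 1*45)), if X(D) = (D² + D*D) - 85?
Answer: 22775/4953 ≈ 4.5982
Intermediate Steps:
X(D) = -85 + 2*D² (X(D) = (D² + D²) - 85 = 2*D² - 85 = -85 + 2*D²)
(-27188 + 49963)/(X(9) + (-58 - 34)*(-8 - 1*45)) = (-27188 + 49963)/((-85 + 2*9²) + (-58 - 34)*(-8 - 1*45)) = 22775/((-85 + 2*81) - 92*(-8 - 45)) = 22775/((-85 + 162) - 92*(-53)) = 22775/(77 + 4876) = 22775/4953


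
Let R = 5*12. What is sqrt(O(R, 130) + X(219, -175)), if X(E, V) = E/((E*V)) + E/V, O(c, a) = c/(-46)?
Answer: I*sqrt(1659910)/805 ≈ 1.6005*I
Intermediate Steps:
R = 60
O(c, a) = -c/46 (O(c, a) = c*(-1/46) = -c/46)
X(E, V) = 1/V + E/V (X(E, V) = E*(1/(E*V)) + E/V = 1/V + E/V)
sqrt(O(R, 130) + X(219, -175)) = sqrt(-1/46*60 + (1 + 219)/(-175)) = sqrt(-30/23 - 1/175*220) = sqrt(-30/23 - 44/35) = sqrt(-2062/805) = I*sqrt(1659910)/805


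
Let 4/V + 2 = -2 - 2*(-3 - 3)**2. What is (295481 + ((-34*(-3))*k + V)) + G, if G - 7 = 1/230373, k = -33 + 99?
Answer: 1322843002786/4377087 ≈ 3.0222e+5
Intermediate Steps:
k = 66
G = 1612612/230373 (G = 7 + 1/230373 = 1612612/230373 ≈ 7.0000)
V = -1/19 (V = 4/(-2 + (-2 - 2*(-3 - 3)**2)) = 4/(-2 + (-2 - 2*(-6)**2)) = 4/(-2 + (-2 - 2*36)) = 4/(-2 + (-2 - 72)) = 4/(-2 - 74) = 4/(-76) = 4*(-1/76) = -1/19 ≈ -0.052632)
(295481 + ((-34*(-3))*k + V)) + G = (295481 + (-34*(-3)*66 - 1/19)) + 1612612/230373 = (295481 + (102*66 - 1/19)) + 1612612/230373 = (295481 + (6732 - 1/19)) + 1612612/230373 = (295481 + 127907/19) + 1612612/230373 = 5742046/19 + 1612612/230373 = 1322843002786/4377087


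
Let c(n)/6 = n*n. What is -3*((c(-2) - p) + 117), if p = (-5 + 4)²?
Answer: -420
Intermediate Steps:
c(n) = 6*n² (c(n) = 6*(n*n) = 6*n²)
p = 1 (p = (-1)² = 1)
-3*((c(-2) - p) + 117) = -3*((6*(-2)² - 1*1) + 117) = -3*((6*4 - 1) + 117) = -3*((24 - 1) + 117) = -3*(23 + 117) = -3*140 = -420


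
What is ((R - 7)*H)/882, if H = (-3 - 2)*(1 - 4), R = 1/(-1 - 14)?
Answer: -53/441 ≈ -0.12018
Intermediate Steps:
R = -1/15 (R = 1/(-15) = -1/15 ≈ -0.066667)
H = 15 (H = -5*(-3) = 15)
((R - 7)*H)/882 = ((-1/15 - 7)*15)/882 = -106/15*15*(1/882) = -106*1/882 = -53/441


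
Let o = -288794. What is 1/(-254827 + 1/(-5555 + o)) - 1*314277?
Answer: -23573312040347197/75008072624 ≈ -3.1428e+5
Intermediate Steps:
1/(-254827 + 1/(-5555 + o)) - 1*314277 = 1/(-254827 + 1/(-5555 - 288794)) - 1*314277 = 1/(-254827 + 1/(-294349)) - 314277 = 1/(-254827 - 1/294349) - 314277 = 1/(-75008072624/294349) - 314277 = -294349/75008072624 - 314277 = -23573312040347197/75008072624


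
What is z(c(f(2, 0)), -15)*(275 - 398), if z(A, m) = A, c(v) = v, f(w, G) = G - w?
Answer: 246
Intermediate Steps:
z(c(f(2, 0)), -15)*(275 - 398) = (0 - 1*2)*(275 - 398) = (0 - 2)*(-123) = -2*(-123) = 246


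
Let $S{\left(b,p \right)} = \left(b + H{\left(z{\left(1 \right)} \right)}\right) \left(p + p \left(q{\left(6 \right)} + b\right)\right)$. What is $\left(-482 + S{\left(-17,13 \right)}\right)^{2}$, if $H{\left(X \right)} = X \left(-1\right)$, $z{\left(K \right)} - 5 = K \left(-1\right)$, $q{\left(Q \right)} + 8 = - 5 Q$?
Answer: $203347600$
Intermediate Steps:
$q{\left(Q \right)} = -8 - 5 Q$
$z{\left(K \right)} = 5 - K$ ($z{\left(K \right)} = 5 + K \left(-1\right) = 5 - K$)
$H{\left(X \right)} = - X$
$S{\left(b,p \right)} = \left(-4 + b\right) \left(p + p \left(-38 + b\right)\right)$ ($S{\left(b,p \right)} = \left(b - \left(5 - 1\right)\right) \left(p + p \left(\left(-8 - 30\right) + b\right)\right) = \left(b - 4\right) \left(p + p \left(-38 + b\right)\right) = \left(-4 + b\right) \left(p + p \left(-38 + b\right)\right)$)
$\left(-482 + S{\left(-17,13 \right)}\right)^{2} = \left(-482 + 13 \left(148 + \left(-17\right)^{2} - -697\right)\right)^{2} = \left(-482 + 13 \left(148 + 289 + 697\right)\right)^{2} = \left(-482 + 13 \cdot 1134\right)^{2} = \left(-482 + 14742\right)^{2} = 14260^{2} = 203347600$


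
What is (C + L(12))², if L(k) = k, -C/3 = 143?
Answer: 173889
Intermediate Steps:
C = -429 (C = -3*143 = -429)
(C + L(12))² = (-429 + 12)² = (-417)² = 173889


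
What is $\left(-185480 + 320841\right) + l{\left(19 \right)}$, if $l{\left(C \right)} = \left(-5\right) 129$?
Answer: $134716$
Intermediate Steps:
$l{\left(C \right)} = -645$
$\left(-185480 + 320841\right) + l{\left(19 \right)} = \left(-185480 + 320841\right) - 645 = 135361 - 645 = 134716$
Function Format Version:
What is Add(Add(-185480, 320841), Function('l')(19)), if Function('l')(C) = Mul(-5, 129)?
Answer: 134716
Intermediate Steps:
Function('l')(C) = -645
Add(Add(-185480, 320841), Function('l')(19)) = Add(Add(-185480, 320841), -645) = Add(135361, -645) = 134716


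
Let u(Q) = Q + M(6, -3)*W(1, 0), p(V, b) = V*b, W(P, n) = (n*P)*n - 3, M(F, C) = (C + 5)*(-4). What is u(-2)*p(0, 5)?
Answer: 0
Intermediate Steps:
M(F, C) = -20 - 4*C (M(F, C) = (5 + C)*(-4) = -20 - 4*C)
W(P, n) = -3 + P*n² (W(P, n) = (P*n)*n - 3 = P*n² - 3 = -3 + P*n²)
u(Q) = 24 + Q (u(Q) = Q + (-20 - 4*(-3))*(-3 + 1*0²) = Q + (-20 + 12)*(-3 + 1*0) = Q - 8*(-3 + 0) = Q - 8*(-3) = Q + 24 = 24 + Q)
u(-2)*p(0, 5) = (24 - 2)*(0*5) = 22*0 = 0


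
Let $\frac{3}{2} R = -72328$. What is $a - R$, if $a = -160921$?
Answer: $- \frac{338107}{3} \approx -1.127 \cdot 10^{5}$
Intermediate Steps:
$R = - \frac{144656}{3}$ ($R = \frac{2}{3} \left(-72328\right) = - \frac{144656}{3} \approx -48219.0$)
$a - R = -160921 - - \frac{144656}{3} = -160921 + \frac{144656}{3} = - \frac{338107}{3}$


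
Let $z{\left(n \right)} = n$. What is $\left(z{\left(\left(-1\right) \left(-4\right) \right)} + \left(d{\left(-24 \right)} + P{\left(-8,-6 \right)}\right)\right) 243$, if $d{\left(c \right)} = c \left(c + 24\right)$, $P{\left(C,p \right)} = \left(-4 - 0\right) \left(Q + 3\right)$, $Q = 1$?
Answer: $-2916$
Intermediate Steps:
$P{\left(C,p \right)} = -16$ ($P{\left(C,p \right)} = \left(-4 - 0\right) \left(1 + 3\right) = \left(-4 + 0\right) 4 = \left(-4\right) 4 = -16$)
$d{\left(c \right)} = c \left(24 + c\right)$
$\left(z{\left(\left(-1\right) \left(-4\right) \right)} + \left(d{\left(-24 \right)} + P{\left(-8,-6 \right)}\right)\right) 243 = \left(\left(-1\right) \left(-4\right) - \left(16 + 24 \left(24 - 24\right)\right)\right) 243 = \left(4 - 16\right) 243 = \left(-12\right) 243 = -2916$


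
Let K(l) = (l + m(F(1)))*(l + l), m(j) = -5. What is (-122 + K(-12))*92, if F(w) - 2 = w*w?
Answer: 26312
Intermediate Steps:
F(w) = 2 + w**2 (F(w) = 2 + w*w = 2 + w**2)
K(l) = 2*l*(-5 + l) (K(l) = (l - 5)*(l + l) = (-5 + l)*(2*l) = 2*l*(-5 + l))
(-122 + K(-12))*92 = (-122 + 2*(-12)*(-5 - 12))*92 = (-122 + 2*(-12)*(-17))*92 = (-122 + 408)*92 = 286*92 = 26312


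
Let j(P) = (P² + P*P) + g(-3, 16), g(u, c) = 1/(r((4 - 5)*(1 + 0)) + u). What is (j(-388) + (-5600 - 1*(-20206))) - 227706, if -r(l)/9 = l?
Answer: 527929/6 ≈ 87988.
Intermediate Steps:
r(l) = -9*l
g(u, c) = 1/(9 + u) (g(u, c) = 1/(-9*(4 - 5)*(1 + 0) + u) = 1/(-(-9) + u) = 1/(-9*(-1) + u) = 1/(9 + u))
j(P) = ⅙ + 2*P² (j(P) = (P² + P*P) + 1/(9 - 3) = (P² + P²) + 1/6 = 2*P² + ⅙ = ⅙ + 2*P²)
(j(-388) + (-5600 - 1*(-20206))) - 227706 = ((⅙ + 2*(-388)²) + (-5600 - 1*(-20206))) - 227706 = ((⅙ + 2*150544) + (-5600 + 20206)) - 227706 = ((⅙ + 301088) + 14606) - 227706 = (1806529/6 + 14606) - 227706 = 1894165/6 - 227706 = 527929/6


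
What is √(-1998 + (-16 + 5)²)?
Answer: I*√1877 ≈ 43.324*I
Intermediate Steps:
√(-1998 + (-16 + 5)²) = √(-1998 + (-11)²) = √(-1998 + 121) = √(-1877) = I*√1877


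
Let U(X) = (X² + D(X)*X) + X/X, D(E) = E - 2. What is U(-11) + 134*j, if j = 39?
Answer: 5491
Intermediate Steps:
D(E) = -2 + E
U(X) = 1 + X² + X*(-2 + X) (U(X) = (X² + (-2 + X)*X) + X/X = (X² + X*(-2 + X)) + 1 = 1 + X² + X*(-2 + X))
U(-11) + 134*j = (1 + (-11)² - 11*(-2 - 11)) + 134*39 = (1 + 121 - 11*(-13)) + 5226 = (1 + 121 + 143) + 5226 = 265 + 5226 = 5491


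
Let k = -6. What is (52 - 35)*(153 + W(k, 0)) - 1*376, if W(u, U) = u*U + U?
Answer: 2225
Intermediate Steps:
W(u, U) = U + U*u (W(u, U) = U*u + U = U + U*u)
(52 - 35)*(153 + W(k, 0)) - 1*376 = (52 - 35)*(153 + 0*(1 - 6)) - 1*376 = 17*(153 + 0*(-5)) - 376 = 17*(153 + 0) - 376 = 17*153 - 376 = 2601 - 376 = 2225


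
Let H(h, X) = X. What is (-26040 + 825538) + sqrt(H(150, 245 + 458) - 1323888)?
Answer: 799498 + I*sqrt(1323185) ≈ 7.995e+5 + 1150.3*I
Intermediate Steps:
(-26040 + 825538) + sqrt(H(150, 245 + 458) - 1323888) = (-26040 + 825538) + sqrt((245 + 458) - 1323888) = 799498 + sqrt(703 - 1323888) = 799498 + sqrt(-1323185) = 799498 + I*sqrt(1323185)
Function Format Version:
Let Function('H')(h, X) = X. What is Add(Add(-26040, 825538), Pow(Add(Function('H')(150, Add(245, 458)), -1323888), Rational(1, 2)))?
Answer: Add(799498, Mul(I, Pow(1323185, Rational(1, 2)))) ≈ Add(7.9950e+5, Mul(1150.3, I))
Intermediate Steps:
Add(Add(-26040, 825538), Pow(Add(Function('H')(150, Add(245, 458)), -1323888), Rational(1, 2))) = Add(Add(-26040, 825538), Pow(Add(Add(245, 458), -1323888), Rational(1, 2))) = Add(799498, Pow(Add(703, -1323888), Rational(1, 2))) = Add(799498, Pow(-1323185, Rational(1, 2))) = Add(799498, Mul(I, Pow(1323185, Rational(1, 2))))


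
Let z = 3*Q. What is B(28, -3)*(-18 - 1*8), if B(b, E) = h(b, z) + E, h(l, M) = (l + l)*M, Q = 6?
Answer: -26130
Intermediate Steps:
z = 18 (z = 3*6 = 18)
h(l, M) = 2*M*l (h(l, M) = (2*l)*M = 2*M*l)
B(b, E) = E + 36*b (B(b, E) = 2*18*b + E = 36*b + E = E + 36*b)
B(28, -3)*(-18 - 1*8) = (-3 + 36*28)*(-18 - 1*8) = (-3 + 1008)*(-18 - 8) = 1005*(-26) = -26130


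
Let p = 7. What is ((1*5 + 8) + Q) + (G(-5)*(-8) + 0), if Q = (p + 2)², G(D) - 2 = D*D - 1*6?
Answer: -74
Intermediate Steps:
G(D) = -4 + D² (G(D) = 2 + (D*D - 1*6) = 2 + (D² - 6) = 2 + (-6 + D²) = -4 + D²)
Q = 81 (Q = (7 + 2)² = 9² = 81)
((1*5 + 8) + Q) + (G(-5)*(-8) + 0) = ((1*5 + 8) + 81) + ((-4 + (-5)²)*(-8) + 0) = ((5 + 8) + 81) + ((-4 + 25)*(-8) + 0) = (13 + 81) + (21*(-8) + 0) = 94 + (-168 + 0) = 94 - 168 = -74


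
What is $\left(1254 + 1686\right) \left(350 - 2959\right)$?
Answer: $-7670460$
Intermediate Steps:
$\left(1254 + 1686\right) \left(350 - 2959\right) = 2940 \left(350 - 2959\right) = 2940 \left(-2609\right) = -7670460$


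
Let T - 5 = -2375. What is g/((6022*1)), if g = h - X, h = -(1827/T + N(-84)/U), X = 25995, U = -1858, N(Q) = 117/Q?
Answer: -534167906697/123748968560 ≈ -4.3165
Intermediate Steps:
T = -2370 (T = 5 - 2375 = -2370)
h = 15825903/20549480 (h = -(1827/(-2370) + (117/(-84))/(-1858)) = -(1827*(-1/2370) + (117*(-1/84))*(-1/1858)) = -(-609/790 - 39/28*(-1/1858)) = -(-609/790 + 39/52024) = -1*(-15825903/20549480) = 15825903/20549480 ≈ 0.77014)
g = -534167906697/20549480 (g = 15825903/20549480 - 1*25995 = 15825903/20549480 - 25995 = -534167906697/20549480 ≈ -25994.)
g/((6022*1)) = -534167906697/(20549480*(6022*1)) = -534167906697/20549480/6022 = -534167906697/20549480*1/6022 = -534167906697/123748968560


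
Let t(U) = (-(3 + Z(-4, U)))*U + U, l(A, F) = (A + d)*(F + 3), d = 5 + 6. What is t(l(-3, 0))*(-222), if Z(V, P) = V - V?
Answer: 10656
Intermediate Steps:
d = 11
Z(V, P) = 0
l(A, F) = (3 + F)*(11 + A) (l(A, F) = (A + 11)*(F + 3) = (11 + A)*(3 + F) = (3 + F)*(11 + A))
t(U) = -2*U (t(U) = (-(3 + 0))*U + U = (-1*3)*U + U = -3*U + U = -2*U)
t(l(-3, 0))*(-222) = -2*(33 + 3*(-3) + 11*0 - 3*0)*(-222) = -2*(33 - 9 + 0 + 0)*(-222) = -2*24*(-222) = -48*(-222) = 10656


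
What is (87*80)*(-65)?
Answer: -452400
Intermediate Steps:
(87*80)*(-65) = 6960*(-65) = -452400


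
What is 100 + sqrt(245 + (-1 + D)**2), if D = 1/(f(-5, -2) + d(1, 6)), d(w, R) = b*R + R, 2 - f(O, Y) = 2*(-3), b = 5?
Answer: 100 + sqrt(476169)/44 ≈ 115.68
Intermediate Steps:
f(O, Y) = 8 (f(O, Y) = 2 - 2*(-3) = 2 - 1*(-6) = 2 + 6 = 8)
d(w, R) = 6*R (d(w, R) = 5*R + R = 6*R)
D = 1/44 (D = 1/(8 + 6*6) = 1/(8 + 36) = 1/44 ≈ 0.022727)
100 + sqrt(245 + (-1 + D)**2) = 100 + sqrt(245 + (-1 + 1/44)**2) = 100 + sqrt(245 + (-43/44)**2) = 100 + sqrt(245 + 1849/1936) = 100 + sqrt(476169/1936) = 100 + sqrt(476169)/44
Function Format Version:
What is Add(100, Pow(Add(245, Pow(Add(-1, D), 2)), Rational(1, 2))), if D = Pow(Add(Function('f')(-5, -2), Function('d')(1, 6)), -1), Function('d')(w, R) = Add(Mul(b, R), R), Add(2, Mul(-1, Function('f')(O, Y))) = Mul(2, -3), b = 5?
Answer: Add(100, Mul(Rational(1, 44), Pow(476169, Rational(1, 2)))) ≈ 115.68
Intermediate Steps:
Function('f')(O, Y) = 8 (Function('f')(O, Y) = Add(2, Mul(-1, Mul(2, -3))) = Add(2, Mul(-1, -6)) = Add(2, 6) = 8)
Function('d')(w, R) = Mul(6, R) (Function('d')(w, R) = Add(Mul(5, R), R) = Mul(6, R))
D = Rational(1, 44) (D = Pow(Add(8, Mul(6, 6)), -1) = Pow(Add(8, 36), -1) = Pow(44, -1) = Rational(1, 44) ≈ 0.022727)
Add(100, Pow(Add(245, Pow(Add(-1, D), 2)), Rational(1, 2))) = Add(100, Pow(Add(245, Pow(Add(-1, Rational(1, 44)), 2)), Rational(1, 2))) = Add(100, Pow(Add(245, Pow(Rational(-43, 44), 2)), Rational(1, 2))) = Add(100, Pow(Add(245, Rational(1849, 1936)), Rational(1, 2))) = Add(100, Pow(Rational(476169, 1936), Rational(1, 2))) = Add(100, Mul(Rational(1, 44), Pow(476169, Rational(1, 2))))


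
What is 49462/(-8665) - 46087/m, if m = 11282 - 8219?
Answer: -550845961/26540895 ≈ -20.755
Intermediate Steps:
m = 3063
49462/(-8665) - 46087/m = 49462/(-8665) - 46087/3063 = 49462*(-1/8665) - 46087*1/3063 = -49462/8665 - 46087/3063 = -550845961/26540895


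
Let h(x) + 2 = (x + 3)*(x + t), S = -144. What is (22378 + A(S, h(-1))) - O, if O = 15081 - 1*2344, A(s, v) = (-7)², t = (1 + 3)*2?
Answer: 9690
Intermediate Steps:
t = 8 (t = 4*2 = 8)
h(x) = -2 + (3 + x)*(8 + x) (h(x) = -2 + (x + 3)*(x + 8) = -2 + (3 + x)*(8 + x))
A(s, v) = 49
O = 12737 (O = 15081 - 2344 = 12737)
(22378 + A(S, h(-1))) - O = (22378 + 49) - 1*12737 = 22427 - 12737 = 9690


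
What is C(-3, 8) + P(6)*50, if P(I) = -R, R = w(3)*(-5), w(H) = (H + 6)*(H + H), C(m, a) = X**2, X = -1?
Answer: 13501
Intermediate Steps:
C(m, a) = 1 (C(m, a) = (-1)**2 = 1)
w(H) = 2*H*(6 + H) (w(H) = (6 + H)*(2*H) = 2*H*(6 + H))
R = -270 (R = (2*3*(6 + 3))*(-5) = (2*3*9)*(-5) = 54*(-5) = -270)
P(I) = 270 (P(I) = -1*(-270) = 270)
C(-3, 8) + P(6)*50 = 1 + 270*50 = 1 + 13500 = 13501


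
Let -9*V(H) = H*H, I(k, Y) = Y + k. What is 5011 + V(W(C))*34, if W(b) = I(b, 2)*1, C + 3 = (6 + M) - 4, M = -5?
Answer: 44555/9 ≈ 4950.6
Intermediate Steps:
C = -6 (C = -3 + ((6 - 5) - 4) = -3 + (1 - 4) = -3 - 3 = -6)
W(b) = 2 + b (W(b) = (2 + b)*1 = 2 + b)
V(H) = -H²/9 (V(H) = -H*H/9 = -H²/9)
5011 + V(W(C))*34 = 5011 - (2 - 6)²/9*34 = 5011 - ⅑*(-4)²*34 = 5011 - ⅑*16*34 = 5011 - 16/9*34 = 5011 - 544/9 = 44555/9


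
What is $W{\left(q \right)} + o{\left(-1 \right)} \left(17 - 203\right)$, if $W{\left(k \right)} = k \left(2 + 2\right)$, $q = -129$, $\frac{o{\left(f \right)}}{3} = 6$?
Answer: $-3864$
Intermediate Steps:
$o{\left(f \right)} = 18$ ($o{\left(f \right)} = 3 \cdot 6 = 18$)
$W{\left(k \right)} = 4 k$ ($W{\left(k \right)} = k 4 = 4 k$)
$W{\left(q \right)} + o{\left(-1 \right)} \left(17 - 203\right) = 4 \left(-129\right) + 18 \left(17 - 203\right) = -516 + 18 \left(-186\right) = -516 - 3348 = -3864$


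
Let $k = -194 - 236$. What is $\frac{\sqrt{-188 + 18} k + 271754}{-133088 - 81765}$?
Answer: $- \frac{271754}{214853} + \frac{430 i \sqrt{170}}{214853} \approx -1.2648 + 0.026095 i$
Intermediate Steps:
$k = -430$
$\frac{\sqrt{-188 + 18} k + 271754}{-133088 - 81765} = \frac{\sqrt{-188 + 18} \left(-430\right) + 271754}{-133088 - 81765} = \frac{\sqrt{-170} \left(-430\right) + 271754}{-214853} = \left(i \sqrt{170} \left(-430\right) + 271754\right) \left(- \frac{1}{214853}\right) = \left(- 430 i \sqrt{170} + 271754\right) \left(- \frac{1}{214853}\right) = \left(271754 - 430 i \sqrt{170}\right) \left(- \frac{1}{214853}\right) = - \frac{271754}{214853} + \frac{430 i \sqrt{170}}{214853}$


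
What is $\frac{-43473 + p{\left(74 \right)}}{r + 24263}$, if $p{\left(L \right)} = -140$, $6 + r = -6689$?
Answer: $- \frac{43613}{17568} \approx -2.4825$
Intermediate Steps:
$r = -6695$ ($r = -6 - 6689 = -6695$)
$\frac{-43473 + p{\left(74 \right)}}{r + 24263} = \frac{-43473 - 140}{-6695 + 24263} = - \frac{43613}{17568}$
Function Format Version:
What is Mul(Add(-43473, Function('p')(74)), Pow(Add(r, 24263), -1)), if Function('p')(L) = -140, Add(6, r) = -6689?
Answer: Rational(-43613, 17568) ≈ -2.4825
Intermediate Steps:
r = -6695 (r = Add(-6, -6689) = -6695)
Mul(Add(-43473, Function('p')(74)), Pow(Add(r, 24263), -1)) = Mul(Add(-43473, -140), Pow(Add(-6695, 24263), -1)) = Mul(-43613, Pow(17568, -1)) = Mul(-43613, Rational(1, 17568)) = Rational(-43613, 17568)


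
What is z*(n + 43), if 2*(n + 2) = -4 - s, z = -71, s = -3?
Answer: -5751/2 ≈ -2875.5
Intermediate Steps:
n = -5/2 (n = -2 + (-4 - 1*(-3))/2 = -2 + (-4 + 3)/2 = -2 + (½)*(-1) = -2 - ½ = -5/2 ≈ -2.5000)
z*(n + 43) = -71*(-5/2 + 43) = -71*81/2 = -5751/2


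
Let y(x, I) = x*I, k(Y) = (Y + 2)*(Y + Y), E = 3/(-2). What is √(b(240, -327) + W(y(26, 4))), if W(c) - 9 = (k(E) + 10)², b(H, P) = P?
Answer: I*√983/2 ≈ 15.676*I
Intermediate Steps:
E = -3/2 (E = 3*(-½) = -3/2 ≈ -1.5000)
k(Y) = 2*Y*(2 + Y) (k(Y) = (2 + Y)*(2*Y) = 2*Y*(2 + Y))
y(x, I) = I*x
W(c) = 325/4 (W(c) = 9 + (2*(-3/2)*(2 - 3/2) + 10)² = 9 + (2*(-3/2)*(½) + 10)² = 9 + (-3/2 + 10)² = 9 + (17/2)² = 9 + 289/4 = 325/4)
√(b(240, -327) + W(y(26, 4))) = √(-327 + 325/4) = √(-983/4) = I*√983/2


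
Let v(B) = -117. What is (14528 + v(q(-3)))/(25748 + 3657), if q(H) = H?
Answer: 14411/29405 ≈ 0.49009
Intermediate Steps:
(14528 + v(q(-3)))/(25748 + 3657) = (14528 - 117)/(25748 + 3657) = 14411/29405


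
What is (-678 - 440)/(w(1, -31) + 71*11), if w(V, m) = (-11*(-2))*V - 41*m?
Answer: -559/1037 ≈ -0.53905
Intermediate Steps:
w(V, m) = -41*m + 22*V (w(V, m) = 22*V - 41*m = -41*m + 22*V)
(-678 - 440)/(w(1, -31) + 71*11) = (-678 - 440)/((-41*(-31) + 22*1) + 71*11) = -1118/((1271 + 22) + 781) = -1118/(1293 + 781) = -1118/2074 = -1118*1/2074 = -559/1037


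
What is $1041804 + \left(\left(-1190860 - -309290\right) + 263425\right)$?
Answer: $423659$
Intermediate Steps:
$1041804 + \left(\left(-1190860 - -309290\right) + 263425\right) = 1041804 + \left(\left(-1190860 + 309290\right) + 263425\right) = 1041804 + \left(-881570 + 263425\right) = 1041804 - 618145 = 423659$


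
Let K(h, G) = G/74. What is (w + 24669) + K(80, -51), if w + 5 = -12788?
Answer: 878773/74 ≈ 11875.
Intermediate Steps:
w = -12793 (w = -5 - 12788 = -12793)
K(h, G) = G/74 (K(h, G) = G*(1/74) = G/74)
(w + 24669) + K(80, -51) = (-12793 + 24669) + (1/74)*(-51) = 11876 - 51/74 = 878773/74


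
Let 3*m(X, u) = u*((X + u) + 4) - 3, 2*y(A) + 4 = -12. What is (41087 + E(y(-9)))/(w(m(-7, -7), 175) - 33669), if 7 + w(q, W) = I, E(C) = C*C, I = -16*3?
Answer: -41151/33724 ≈ -1.2202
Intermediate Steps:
y(A) = -8 (y(A) = -2 + (½)*(-12) = -2 - 6 = -8)
I = -48
E(C) = C²
m(X, u) = -1 + u*(4 + X + u)/3 (m(X, u) = (u*((X + u) + 4) - 3)/3 = (u*(4 + X + u) - 3)/3 = (-3 + u*(4 + X + u))/3 = -1 + u*(4 + X + u)/3)
w(q, W) = -55 (w(q, W) = -7 - 48 = -55)
(41087 + E(y(-9)))/(w(m(-7, -7), 175) - 33669) = (41087 + (-8)²)/(-55 - 33669) = (41087 + 64)/(-33724) = 41151*(-1/33724) = -41151/33724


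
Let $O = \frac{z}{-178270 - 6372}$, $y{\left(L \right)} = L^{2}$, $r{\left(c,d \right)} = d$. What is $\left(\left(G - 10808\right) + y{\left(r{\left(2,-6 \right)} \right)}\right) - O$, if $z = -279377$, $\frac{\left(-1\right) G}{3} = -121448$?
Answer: $\frac{65283961847}{184642} \approx 3.5357 \cdot 10^{5}$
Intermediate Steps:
$G = 364344$ ($G = \left(-3\right) \left(-121448\right) = 364344$)
$O = \frac{279377}{184642}$ ($O = - \frac{279377}{-178270 - 6372} = - \frac{279377}{-184642} = \left(-279377\right) \left(- \frac{1}{184642}\right) = \frac{279377}{184642} \approx 1.5131$)
$\left(\left(G - 10808\right) + y{\left(r{\left(2,-6 \right)} \right)}\right) - O = \left(\left(364344 - 10808\right) + \left(-6\right)^{2}\right) - \frac{279377}{184642} = \left(353536 + 36\right) - \frac{279377}{184642} = 353572 - \frac{279377}{184642} = \frac{65283961847}{184642}$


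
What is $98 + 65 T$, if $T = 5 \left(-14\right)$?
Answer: $-4452$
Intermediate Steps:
$T = -70$
$98 + 65 T = 98 + 65 \left(-70\right) = 98 - 4550 = -4452$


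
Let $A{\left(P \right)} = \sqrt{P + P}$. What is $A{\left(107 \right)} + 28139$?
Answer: $28139 + \sqrt{214} \approx 28154.0$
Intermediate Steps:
$A{\left(P \right)} = \sqrt{2} \sqrt{P}$ ($A{\left(P \right)} = \sqrt{2 P} = \sqrt{2} \sqrt{P}$)
$A{\left(107 \right)} + 28139 = \sqrt{2} \sqrt{107} + 28139 = \sqrt{214} + 28139 = 28139 + \sqrt{214}$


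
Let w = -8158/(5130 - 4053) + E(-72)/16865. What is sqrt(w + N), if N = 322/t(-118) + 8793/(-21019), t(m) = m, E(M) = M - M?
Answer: 2*I*sqrt(4781575843176226605)/1335610317 ≈ 3.2744*I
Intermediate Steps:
E(M) = 0
w = -8158/1077 (w = -8158/(5130 - 4053) + 0/16865 = -8158/1077 + 0*(1/16865) = -8158*1/1077 + 0 = -8158/1077 + 0 = -8158/1077 ≈ -7.5747)
N = -3902846/1240121 (N = 322/(-118) + 8793/(-21019) = 322*(-1/118) + 8793*(-1/21019) = -161/59 - 8793/21019 = -3902846/1240121 ≈ -3.1471)
sqrt(w + N) = sqrt(-8158/1077 - 3902846/1240121) = sqrt(-14320272260/1335610317) = 2*I*sqrt(4781575843176226605)/1335610317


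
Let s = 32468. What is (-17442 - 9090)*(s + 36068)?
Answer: -1818397152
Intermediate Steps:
(-17442 - 9090)*(s + 36068) = (-17442 - 9090)*(32468 + 36068) = -26532*68536 = -1818397152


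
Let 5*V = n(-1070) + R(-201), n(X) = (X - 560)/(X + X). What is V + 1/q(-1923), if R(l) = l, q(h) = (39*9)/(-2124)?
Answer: -1923709/41730 ≈ -46.099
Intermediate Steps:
n(X) = (-560 + X)/(2*X) (n(X) = (-560 + X)/((2*X)) = (-560 + X)*(1/(2*X)) = (-560 + X)/(2*X))
q(h) = -39/236 (q(h) = 351*(-1/2124) = -39/236)
V = -42851/1070 (V = ((1/2)*(-560 - 1070)/(-1070) - 201)/5 = ((1/2)*(-1/1070)*(-1630) - 201)/5 = (163/214 - 201)/5 = (1/5)*(-42851/214) = -42851/1070 ≈ -40.048)
V + 1/q(-1923) = -42851/1070 + 1/(-39/236) = -42851/1070 - 236/39 = -1923709/41730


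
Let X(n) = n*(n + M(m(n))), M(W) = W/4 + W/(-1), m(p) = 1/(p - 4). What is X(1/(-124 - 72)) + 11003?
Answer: 331812601653/30156560 ≈ 11003.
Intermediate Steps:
m(p) = 1/(-4 + p)
M(W) = -3*W/4 (M(W) = W*(¼) + W*(-1) = W/4 - W = -3*W/4)
X(n) = n*(n - 3/(4*(-4 + n)))
X(1/(-124 - 72)) + 11003 = (-3 + 4*(-4 + 1/(-124 - 72))/(-124 - 72))/(4*(-124 - 72)*(-4 + 1/(-124 - 72))) + 11003 = (¼)*(-3 + 4*(-4 + 1/(-196))/(-196))/(-196*(-4 + 1/(-196))) + 11003 = (¼)*(-1/196)*(-3 + 4*(-1/196)*(-4 - 1/196))/(-4 - 1/196) + 11003 = (¼)*(-1/196)*(-3 + 4*(-1/196)*(-785/196))/(-785/196) + 11003 = (¼)*(-1/196)*(-196/785)*(-3 + 785/9604) + 11003 = (¼)*(-1/196)*(-196/785)*(-28027/9604) + 11003 = -28027/30156560 + 11003 = 331812601653/30156560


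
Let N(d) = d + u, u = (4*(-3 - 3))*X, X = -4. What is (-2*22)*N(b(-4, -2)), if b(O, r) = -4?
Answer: -4048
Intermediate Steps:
u = 96 (u = (4*(-3 - 3))*(-4) = (4*(-6))*(-4) = -24*(-4) = 96)
N(d) = 96 + d (N(d) = d + 96 = 96 + d)
(-2*22)*N(b(-4, -2)) = (-2*22)*(96 - 4) = -44*92 = -4048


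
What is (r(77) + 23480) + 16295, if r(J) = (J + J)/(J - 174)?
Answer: 3858021/97 ≈ 39773.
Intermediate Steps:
r(J) = 2*J/(-174 + J) (r(J) = (2*J)/(-174 + J) = 2*J/(-174 + J))
(r(77) + 23480) + 16295 = (2*77/(-174 + 77) + 23480) + 16295 = (2*77/(-97) + 23480) + 16295 = (2*77*(-1/97) + 23480) + 16295 = (-154/97 + 23480) + 16295 = 2277406/97 + 16295 = 3858021/97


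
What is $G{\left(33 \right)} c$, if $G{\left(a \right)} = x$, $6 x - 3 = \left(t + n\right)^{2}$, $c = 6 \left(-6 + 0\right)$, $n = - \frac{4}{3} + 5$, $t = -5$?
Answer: $- \frac{86}{3} \approx -28.667$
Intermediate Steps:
$n = \frac{11}{3}$ ($n = \left(-4\right) \frac{1}{3} + 5 = - \frac{4}{3} + 5 = \frac{11}{3} \approx 3.6667$)
$c = -36$ ($c = 6 \left(-6\right) = -36$)
$x = \frac{43}{54}$ ($x = \frac{1}{2} + \frac{\left(-5 + \frac{11}{3}\right)^{2}}{6} = \frac{1}{2} + \frac{\left(- \frac{4}{3}\right)^{2}}{6} = \frac{1}{2} + \frac{1}{6} \cdot \frac{16}{9} = \frac{1}{2} + \frac{8}{27} = \frac{43}{54} \approx 0.7963$)
$G{\left(a \right)} = \frac{43}{54}$
$G{\left(33 \right)} c = \frac{43}{54} \left(-36\right) = - \frac{86}{3}$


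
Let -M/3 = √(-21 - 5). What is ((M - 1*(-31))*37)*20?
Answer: 22940 - 2220*I*√26 ≈ 22940.0 - 11320.0*I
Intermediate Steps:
M = -3*I*√26 (M = -3*√(-21 - 5) = -3*I*√26 ≈ -15.297*I)
((M - 1*(-31))*37)*20 = ((-3*I*√26 - 1*(-31))*37)*20 = ((-3*I*√26 + 31)*37)*20 = ((31 - 3*I*√26)*37)*20 = (1147 - 111*I*√26)*20 = 22940 - 2220*I*√26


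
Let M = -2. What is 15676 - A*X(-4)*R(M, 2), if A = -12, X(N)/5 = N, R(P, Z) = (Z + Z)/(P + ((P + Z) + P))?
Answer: 15916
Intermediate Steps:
R(P, Z) = 2*Z/(Z + 3*P) (R(P, Z) = (2*Z)/(P + (Z + 2*P)) = (2*Z)/(Z + 3*P) = 2*Z/(Z + 3*P))
X(N) = 5*N
15676 - A*X(-4)*R(M, 2) = 15676 - (-60*(-4))*2*2/(2 + 3*(-2)) = 15676 - (-12*(-20))*2*2/(2 - 6) = 15676 - 240*2*2/(-4) = 15676 - 240*2*2*(-1/4) = 15676 - 240*(-1) = 15676 - 1*(-240) = 15676 + 240 = 15916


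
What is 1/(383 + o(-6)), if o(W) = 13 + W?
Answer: 1/390 ≈ 0.0025641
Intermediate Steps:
1/(383 + o(-6)) = 1/(383 + (13 - 6)) = 1/(383 + 7) = 1/390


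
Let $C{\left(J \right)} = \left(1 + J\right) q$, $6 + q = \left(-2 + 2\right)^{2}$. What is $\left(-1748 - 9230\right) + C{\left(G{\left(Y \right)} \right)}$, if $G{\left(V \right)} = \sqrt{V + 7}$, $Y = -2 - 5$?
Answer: $-10984$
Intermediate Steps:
$Y = -7$ ($Y = -2 - 5 = -7$)
$G{\left(V \right)} = \sqrt{7 + V}$
$q = -6$ ($q = -6 + \left(-2 + 2\right)^{2} = -6 + 0^{2} = -6 + 0 = -6$)
$C{\left(J \right)} = -6 - 6 J$ ($C{\left(J \right)} = \left(1 + J\right) \left(-6\right) = -6 - 6 J$)
$\left(-1748 - 9230\right) + C{\left(G{\left(Y \right)} \right)} = \left(-1748 - 9230\right) - \left(6 + 6 \sqrt{7 - 7}\right) = -10978 - \left(6 + 6 \sqrt{0}\right) = -10978 - 6 = -10984$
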